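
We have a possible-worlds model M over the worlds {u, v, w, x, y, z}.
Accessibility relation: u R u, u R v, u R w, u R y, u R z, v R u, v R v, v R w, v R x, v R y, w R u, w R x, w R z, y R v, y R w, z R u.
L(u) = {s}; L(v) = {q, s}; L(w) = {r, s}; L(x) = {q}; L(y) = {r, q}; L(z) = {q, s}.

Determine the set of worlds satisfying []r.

x

Let φ = []r. Evaluate φ at each world:
  u (successors {u, v, w, y, z}): φ is false.
  v (successors {u, v, w, x, y}): φ is false.
  w (successors {u, x, z}): φ is false.
  x (successors ∅): φ is true.
  y (successors {v, w}): φ is false.
  z (successors {u}): φ is false.
For instance, at y:
  At y: []r requires r at every successor {v, w}.
    r fails at v, so []r is false at y.
Satisfying worlds: {x}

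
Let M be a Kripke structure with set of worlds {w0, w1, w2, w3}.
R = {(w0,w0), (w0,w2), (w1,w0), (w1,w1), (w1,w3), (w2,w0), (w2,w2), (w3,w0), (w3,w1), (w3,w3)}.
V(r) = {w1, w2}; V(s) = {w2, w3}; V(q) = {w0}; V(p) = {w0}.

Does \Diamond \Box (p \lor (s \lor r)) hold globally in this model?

Yes

Let φ = \Diamond \Box (p \lor (s \lor r)). Evaluate φ at each world:
  w0 (successors {w0, w2}): φ is true.
  w1 (successors {w0, w1, w3}): φ is true.
  w2 (successors {w0, w2}): φ is true.
  w3 (successors {w0, w1, w3}): φ is true.
For instance, at w3:
  At w3: \Diamond \Box (p \lor (s \lor r)) requires \Box (p \lor (s \lor r)) at some successor in {w0, w1, w3}.
    \Box (p \lor (s \lor r)) holds at w0, so \Diamond \Box (p \lor (s \lor r)) is true at w3.
      At w0: \Box (p \lor (s \lor r)) requires p \lor (s \lor r) at every successor {w0, w2}.
        At w0: p \lor (s \lor r) is true.
        At w2: p \lor (s \lor r) is true.
      So \Box (p \lor (s \lor r)) is true at w0.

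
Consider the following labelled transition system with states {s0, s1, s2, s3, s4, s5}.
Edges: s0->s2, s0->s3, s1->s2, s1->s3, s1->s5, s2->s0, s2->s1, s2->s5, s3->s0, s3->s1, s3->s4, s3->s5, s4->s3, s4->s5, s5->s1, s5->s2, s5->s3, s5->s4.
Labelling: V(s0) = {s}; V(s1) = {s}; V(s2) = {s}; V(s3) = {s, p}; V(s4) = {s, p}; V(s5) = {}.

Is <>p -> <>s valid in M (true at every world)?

Recall that <>ψ holds at a world iff ψ holds at some accessible world.
Let φ = <>p -> <>s. Evaluate φ at each world:
  s0 (successors {s2, s3}): φ is true.
  s1 (successors {s2, s3, s5}): φ is true.
  s2 (successors {s0, s1, s5}): φ is true.
  s3 (successors {s0, s1, s4, s5}): φ is true.
  s4 (successors {s3, s5}): φ is true.
  s5 (successors {s1, s2, s3, s4}): φ is true.
For instance, at s2:
  At s2: <>p is false, <>s is true, so <>p -> <>s is true.
    At s2: <>p requires p at some successor in {s0, s1, s5}.
      At s0: p is false.
      At s1: p is false.
      At s5: p is false.
    So <>p is false at s2.
    At s2: <>s requires s at some successor in {s0, s1, s5}.
      s holds at s0, so <>s is true at s2.

Yes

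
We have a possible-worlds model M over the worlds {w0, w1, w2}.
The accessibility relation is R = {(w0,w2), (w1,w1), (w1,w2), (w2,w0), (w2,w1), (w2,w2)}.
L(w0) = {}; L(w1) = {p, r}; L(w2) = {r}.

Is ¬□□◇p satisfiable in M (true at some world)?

Let φ = ¬□□◇p. Evaluate φ at each world:
  w0 (successors {w2}): φ is true.
  w1 (successors {w1, w2}): φ is true.
  w2 (successors {w0, w1, w2}): φ is true.
Detail at w0 (witness):
  At w0: □□◇p is false, so ¬□□◇p is true.
    At w0: □□◇p requires □◇p at every successor {w2}.
      □◇p fails at w2, so □□◇p is false at w0.

Yes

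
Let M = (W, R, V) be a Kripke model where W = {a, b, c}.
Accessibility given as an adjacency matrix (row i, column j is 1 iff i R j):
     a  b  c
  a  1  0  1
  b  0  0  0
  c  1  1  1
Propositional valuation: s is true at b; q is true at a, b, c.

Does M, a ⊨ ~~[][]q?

Recall that []ψ holds at a world iff ψ holds at every accessible world, and <>ψ holds iff ψ holds at some accessible world.
At a: ~[][]q is false, so ~~[][]q is true.
  At a: [][]q is true, so ~[][]q is false.
    At a: [][]q requires []q at every successor {a, c}.
      At a: []q is true.
      At c: []q is true.
    So [][]q is true at a.

Yes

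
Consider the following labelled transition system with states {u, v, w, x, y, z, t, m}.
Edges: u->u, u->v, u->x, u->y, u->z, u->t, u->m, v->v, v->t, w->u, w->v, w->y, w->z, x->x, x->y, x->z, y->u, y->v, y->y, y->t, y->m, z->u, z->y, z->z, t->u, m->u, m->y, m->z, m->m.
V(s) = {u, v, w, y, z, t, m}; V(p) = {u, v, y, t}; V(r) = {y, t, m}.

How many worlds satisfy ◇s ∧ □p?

2

Let φ = ◇s ∧ □p. Evaluate φ at each world:
  u (successors {u, v, x, y, z, t, m}): φ is false.
  v (successors {v, t}): φ is true.
  w (successors {u, v, y, z}): φ is false.
  x (successors {x, y, z}): φ is false.
  y (successors {u, v, y, t, m}): φ is false.
  z (successors {u, y, z}): φ is false.
  t (successors {u}): φ is true.
  m (successors {u, y, z, m}): φ is false.
For instance, at m:
  At m: ◇s is true, □p is false, so ◇s ∧ □p is false.
    At m: ◇s requires s at some successor in {u, y, z, m}.
      s holds at u, so ◇s is true at m.
    At m: □p requires p at every successor {u, y, z, m}.
      p fails at z, so □p is false at m.
Satisfying worlds: {v, t}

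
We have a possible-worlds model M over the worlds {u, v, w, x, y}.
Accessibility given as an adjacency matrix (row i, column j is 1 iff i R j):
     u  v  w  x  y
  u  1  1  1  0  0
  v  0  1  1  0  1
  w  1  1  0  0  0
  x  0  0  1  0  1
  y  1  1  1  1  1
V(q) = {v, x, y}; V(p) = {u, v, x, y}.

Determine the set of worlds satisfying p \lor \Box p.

Recall that \Box ψ holds at a world iff ψ holds at every accessible world, and \Diamond ψ holds iff ψ holds at some accessible world.
Let φ = p \lor \Box p. Evaluate φ at each world:
  u (successors {u, v, w}): φ is true.
  v (successors {v, w, y}): φ is true.
  w (successors {u, v}): φ is true.
  x (successors {w, y}): φ is true.
  y (successors {u, v, w, x, y}): φ is true.
For instance, at v:
  At v: p is true, \Box p is false, so p \lor \Box p is true.
    At v: \Box p requires p at every successor {v, w, y}.
      p fails at w, so \Box p is false at v.
Satisfying worlds: {u, v, w, x, y}

u, v, w, x, y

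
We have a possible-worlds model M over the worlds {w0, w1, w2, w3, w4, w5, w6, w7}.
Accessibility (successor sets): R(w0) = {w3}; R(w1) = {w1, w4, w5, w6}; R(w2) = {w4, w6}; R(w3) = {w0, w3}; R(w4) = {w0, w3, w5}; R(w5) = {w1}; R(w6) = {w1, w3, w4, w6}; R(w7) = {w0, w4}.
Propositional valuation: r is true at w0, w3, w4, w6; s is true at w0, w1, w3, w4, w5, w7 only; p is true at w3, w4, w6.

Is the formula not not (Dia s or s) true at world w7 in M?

Yes

Recall that Dia ψ holds at a world iff ψ holds at some accessible world.
At w7: not (Dia s or s) is false, so not not (Dia s or s) is true.
  At w7: Dia s or s is true, so not (Dia s or s) is false.
    At w7: Dia s is true, s is true, so Dia s or s is true.
      At w7: Dia s requires s at some successor in {w0, w4}.
        s holds at w0, so Dia s is true at w7.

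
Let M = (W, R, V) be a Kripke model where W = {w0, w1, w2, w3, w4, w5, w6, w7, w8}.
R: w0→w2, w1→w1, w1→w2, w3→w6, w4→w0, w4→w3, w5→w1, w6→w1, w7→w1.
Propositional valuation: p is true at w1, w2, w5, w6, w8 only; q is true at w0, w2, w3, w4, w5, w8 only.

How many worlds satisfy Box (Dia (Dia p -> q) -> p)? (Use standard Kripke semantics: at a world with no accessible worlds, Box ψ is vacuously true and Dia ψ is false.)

8

Recall that Box ψ holds at a world iff ψ holds at every accessible world, and Dia ψ holds iff ψ holds at some accessible world.
Let φ = Box (Dia (Dia p -> q) -> p). Evaluate φ at each world:
  w0 (successors {w2}): φ is true.
  w1 (successors {w1, w2}): φ is true.
  w2 (successors ∅): φ is true.
  w3 (successors {w6}): φ is true.
  w4 (successors {w0, w3}): φ is false.
  w5 (successors {w1}): φ is true.
  w6 (successors {w1}): φ is true.
  w7 (successors {w1}): φ is true.
  w8 (successors ∅): φ is true.
For instance, at w0:
  At w0: Box (Dia (Dia p -> q) -> p) requires Dia (Dia p -> q) -> p at every successor {w2}.
      At w2: Dia (Dia p -> q) is false, p is true, so Dia (Dia p -> q) -> p is true.
  So Box (Dia (Dia p -> q) -> p) is true at w0.
Satisfying worlds: {w0, w1, w2, w3, w5, w6, w7, w8}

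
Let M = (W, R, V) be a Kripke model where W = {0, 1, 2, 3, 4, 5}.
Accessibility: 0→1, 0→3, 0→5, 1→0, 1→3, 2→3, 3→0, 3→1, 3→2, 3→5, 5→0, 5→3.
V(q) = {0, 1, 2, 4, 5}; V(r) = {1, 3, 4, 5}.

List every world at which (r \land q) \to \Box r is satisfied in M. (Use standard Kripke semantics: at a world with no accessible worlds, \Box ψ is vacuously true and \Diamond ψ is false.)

Let φ = (r \land q) \to \Box r. Evaluate φ at each world:
  0 (successors {1, 3, 5}): φ is true.
  1 (successors {0, 3}): φ is false.
  2 (successors {3}): φ is true.
  3 (successors {0, 1, 2, 5}): φ is true.
  4 (successors ∅): φ is true.
  5 (successors {0, 3}): φ is false.
For instance, at 2:
  At 2: r \land q is false, \Box r is true, so (r \land q) \to \Box r is true.
    At 2: \Box r requires r at every successor {3}.
      At 3: r is true.
    So \Box r is true at 2.
Satisfying worlds: {0, 2, 3, 4}

0, 2, 3, 4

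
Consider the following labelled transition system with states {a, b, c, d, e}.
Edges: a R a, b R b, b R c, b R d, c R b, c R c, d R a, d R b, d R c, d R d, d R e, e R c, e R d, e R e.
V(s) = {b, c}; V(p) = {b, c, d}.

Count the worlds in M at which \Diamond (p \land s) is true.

Let φ = \Diamond (p \land s). Evaluate φ at each world:
  a (successors {a}): φ is false.
  b (successors {b, c, d}): φ is true.
  c (successors {b, c}): φ is true.
  d (successors {a, b, c, d, e}): φ is true.
  e (successors {c, d, e}): φ is true.
For instance, at c:
  At c: \Diamond (p \land s) requires p \land s at some successor in {b, c}.
    p \land s holds at b, so \Diamond (p \land s) is true at c.
Satisfying worlds: {b, c, d, e}

4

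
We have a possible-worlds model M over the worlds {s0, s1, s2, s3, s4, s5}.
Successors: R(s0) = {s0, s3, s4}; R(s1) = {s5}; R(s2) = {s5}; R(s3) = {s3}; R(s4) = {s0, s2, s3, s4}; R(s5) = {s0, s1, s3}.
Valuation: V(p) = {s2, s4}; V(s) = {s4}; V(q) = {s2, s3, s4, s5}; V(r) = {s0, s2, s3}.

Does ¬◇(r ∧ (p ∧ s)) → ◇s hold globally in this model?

Let φ = ¬◇(r ∧ (p ∧ s)) → ◇s. Evaluate φ at each world:
  s0 (successors {s0, s3, s4}): φ is true.
  s1 (successors {s5}): φ is false.
  s2 (successors {s5}): φ is false.
  s3 (successors {s3}): φ is false.
  s4 (successors {s0, s2, s3, s4}): φ is true.
  s5 (successors {s0, s1, s3}): φ is false.
Detail at s1 (counterexample):
  At s1: ¬◇(r ∧ (p ∧ s)) is true, ◇s is false, so ¬◇(r ∧ (p ∧ s)) → ◇s is false.
    At s1: ◇(r ∧ (p ∧ s)) is false, so ¬◇(r ∧ (p ∧ s)) is true.
      At s1: ◇(r ∧ (p ∧ s)) requires r ∧ (p ∧ s) at some successor in {s5}.
        At s5: r ∧ (p ∧ s) is false.
      So ◇(r ∧ (p ∧ s)) is false at s1.
    At s1: ◇s requires s at some successor in {s5}.
      At s5: s is false.
    So ◇s is false at s1.

No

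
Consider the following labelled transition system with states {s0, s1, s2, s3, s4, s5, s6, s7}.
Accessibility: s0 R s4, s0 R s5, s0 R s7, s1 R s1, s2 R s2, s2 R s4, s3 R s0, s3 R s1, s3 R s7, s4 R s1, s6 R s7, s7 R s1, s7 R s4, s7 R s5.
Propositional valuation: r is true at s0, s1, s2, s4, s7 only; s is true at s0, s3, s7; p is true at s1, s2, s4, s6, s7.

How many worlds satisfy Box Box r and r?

Recall that Box ψ holds at a world iff ψ holds at every accessible world, and Dia ψ holds iff ψ holds at some accessible world.
Let φ = Box Box r and r. Evaluate φ at each world:
  s0 (successors {s4, s5, s7}): φ is false.
  s1 (successors {s1}): φ is true.
  s2 (successors {s2, s4}): φ is true.
  s3 (successors {s0, s1, s7}): φ is false.
  s4 (successors {s1}): φ is true.
  s5 (successors ∅): φ is false.
  s6 (successors {s7}): φ is false.
  s7 (successors {s1, s4, s5}): φ is true.
For instance, at s1:
  At s1: Box Box r is true, r is true, so Box Box r and r is true.
    At s1: Box Box r requires Box r at every successor {s1}.
      At s1: Box r is true.
    So Box Box r is true at s1.
Satisfying worlds: {s1, s2, s4, s7}

4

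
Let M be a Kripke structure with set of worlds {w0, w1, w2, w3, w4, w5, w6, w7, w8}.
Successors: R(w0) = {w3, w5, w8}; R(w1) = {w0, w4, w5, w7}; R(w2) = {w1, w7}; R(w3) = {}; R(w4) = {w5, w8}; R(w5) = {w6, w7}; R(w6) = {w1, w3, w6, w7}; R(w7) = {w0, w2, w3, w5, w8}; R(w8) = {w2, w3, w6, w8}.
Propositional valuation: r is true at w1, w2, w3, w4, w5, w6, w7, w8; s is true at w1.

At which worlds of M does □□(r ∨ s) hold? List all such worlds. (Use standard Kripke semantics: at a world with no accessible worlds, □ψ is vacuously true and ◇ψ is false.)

w0, w3, w4, w7, w8

Let φ = □□(r ∨ s). Evaluate φ at each world:
  w0 (successors {w3, w5, w8}): φ is true.
  w1 (successors {w0, w4, w5, w7}): φ is false.
  w2 (successors {w1, w7}): φ is false.
  w3 (successors ∅): φ is true.
  w4 (successors {w5, w8}): φ is true.
  w5 (successors {w6, w7}): φ is false.
  w6 (successors {w1, w3, w6, w7}): φ is false.
  w7 (successors {w0, w2, w3, w5, w8}): φ is true.
  w8 (successors {w2, w3, w6, w8}): φ is true.
For instance, at w5:
  At w5: □□(r ∨ s) requires □(r ∨ s) at every successor {w6, w7}.
    □(r ∨ s) fails at w7, so □□(r ∨ s) is false at w5.
      At w7: □(r ∨ s) requires r ∨ s at every successor {w0, w2, w3, w5, w8}.
        r ∨ s fails at w0, so □(r ∨ s) is false at w7.
Satisfying worlds: {w0, w3, w4, w7, w8}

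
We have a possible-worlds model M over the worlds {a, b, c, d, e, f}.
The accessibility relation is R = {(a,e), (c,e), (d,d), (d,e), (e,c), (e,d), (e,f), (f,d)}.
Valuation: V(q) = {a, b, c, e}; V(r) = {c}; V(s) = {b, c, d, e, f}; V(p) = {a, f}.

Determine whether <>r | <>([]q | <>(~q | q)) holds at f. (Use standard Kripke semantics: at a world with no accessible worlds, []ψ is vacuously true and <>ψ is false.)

Recall that []ψ holds at a world iff ψ holds at every accessible world, and <>ψ holds iff ψ holds at some accessible world.
At f: <>r is false, <>([]q | <>(~q | q)) is true, so <>r | <>([]q | <>(~q | q)) is true.
  At f: <>r requires r at some successor in {d}.
    At d: r is false.
  So <>r is false at f.
  At f: <>([]q | <>(~q | q)) requires []q | <>(~q | q) at some successor in {d}.
    []q | <>(~q | q) holds at d, so <>([]q | <>(~q | q)) is true at f.
      At d: []q is false, <>(~q | q) is true, so []q | <>(~q | q) is true.

Yes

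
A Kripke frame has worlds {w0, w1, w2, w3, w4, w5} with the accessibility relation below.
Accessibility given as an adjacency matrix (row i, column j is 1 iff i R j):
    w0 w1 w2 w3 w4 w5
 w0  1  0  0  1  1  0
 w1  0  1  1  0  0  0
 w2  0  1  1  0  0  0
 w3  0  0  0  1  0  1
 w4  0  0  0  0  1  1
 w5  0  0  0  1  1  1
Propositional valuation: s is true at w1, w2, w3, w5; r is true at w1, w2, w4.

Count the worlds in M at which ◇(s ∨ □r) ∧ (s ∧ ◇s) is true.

Let φ = ◇(s ∨ □r) ∧ (s ∧ ◇s). Evaluate φ at each world:
  w0 (successors {w0, w3, w4}): φ is false.
  w1 (successors {w1, w2}): φ is true.
  w2 (successors {w1, w2}): φ is true.
  w3 (successors {w3, w5}): φ is true.
  w4 (successors {w4, w5}): φ is false.
  w5 (successors {w3, w4, w5}): φ is true.
For instance, at w0:
  At w0: ◇(s ∨ □r) is true, s ∧ ◇s is false, so ◇(s ∨ □r) ∧ (s ∧ ◇s) is false.
    At w0: ◇(s ∨ □r) requires s ∨ □r at some successor in {w0, w3, w4}.
      s ∨ □r holds at w3, so ◇(s ∨ □r) is true at w0.
    At w0: s is false, ◇s is true, so s ∧ ◇s is false.
      At w0: ◇s requires s at some successor in {w0, w3, w4}.
        s holds at w3, so ◇s is true at w0.
Satisfying worlds: {w1, w2, w3, w5}

4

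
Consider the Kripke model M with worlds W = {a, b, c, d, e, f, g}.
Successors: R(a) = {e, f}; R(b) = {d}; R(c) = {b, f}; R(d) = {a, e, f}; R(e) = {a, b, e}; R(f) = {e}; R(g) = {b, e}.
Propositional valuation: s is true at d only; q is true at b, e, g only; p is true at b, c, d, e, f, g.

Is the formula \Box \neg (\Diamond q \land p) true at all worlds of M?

No

Let φ = \Box \neg (\Diamond q \land p). Evaluate φ at each world:
  a (successors {e, f}): φ is false.
  b (successors {d}): φ is false.
  c (successors {b, f}): φ is false.
  d (successors {a, e, f}): φ is false.
  e (successors {a, b, e}): φ is false.
  f (successors {e}): φ is false.
  g (successors {b, e}): φ is false.
Detail at a (counterexample):
  At a: \Box \neg (\Diamond q \land p) requires \neg (\Diamond q \land p) at every successor {e, f}.
    \neg (\Diamond q \land p) fails at e, so \Box \neg (\Diamond q \land p) is false at a.
      At e: \Diamond q \land p is true, so \neg (\Diamond q \land p) is false.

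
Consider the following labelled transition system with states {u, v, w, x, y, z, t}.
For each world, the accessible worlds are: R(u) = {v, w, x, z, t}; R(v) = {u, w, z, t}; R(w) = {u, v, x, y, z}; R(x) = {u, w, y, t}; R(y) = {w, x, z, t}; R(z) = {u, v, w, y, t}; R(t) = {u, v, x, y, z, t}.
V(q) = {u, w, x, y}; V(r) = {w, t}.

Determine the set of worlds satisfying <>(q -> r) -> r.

w, t

Let φ = <>(q -> r) -> r. Evaluate φ at each world:
  u (successors {v, w, x, z, t}): φ is false.
  v (successors {u, w, z, t}): φ is false.
  w (successors {u, v, x, y, z}): φ is true.
  x (successors {u, w, y, t}): φ is false.
  y (successors {w, x, z, t}): φ is false.
  z (successors {u, v, w, y, t}): φ is false.
  t (successors {u, v, x, y, z, t}): φ is true.
For instance, at w:
  At w: <>(q -> r) is true, r is true, so <>(q -> r) -> r is true.
    At w: <>(q -> r) requires q -> r at some successor in {u, v, x, y, z}.
      q -> r holds at v, so <>(q -> r) is true at w.
Satisfying worlds: {w, t}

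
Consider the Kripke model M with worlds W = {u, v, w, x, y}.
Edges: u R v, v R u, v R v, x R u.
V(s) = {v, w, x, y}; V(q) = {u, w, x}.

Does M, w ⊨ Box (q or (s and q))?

Yes

At w: no accessible worlds, so Box (q or (s and q)) holds vacuously.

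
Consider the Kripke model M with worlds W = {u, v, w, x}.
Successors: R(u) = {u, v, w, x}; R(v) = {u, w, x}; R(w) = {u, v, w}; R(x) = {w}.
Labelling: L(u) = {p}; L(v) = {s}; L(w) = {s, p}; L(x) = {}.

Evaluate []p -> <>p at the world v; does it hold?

At v: []p is false, <>p is true, so []p -> <>p is true.
  At v: []p requires p at every successor {u, w, x}.
    p fails at x, so []p is false at v.
  At v: <>p requires p at some successor in {u, w, x}.
    p holds at u, so <>p is true at v.

Yes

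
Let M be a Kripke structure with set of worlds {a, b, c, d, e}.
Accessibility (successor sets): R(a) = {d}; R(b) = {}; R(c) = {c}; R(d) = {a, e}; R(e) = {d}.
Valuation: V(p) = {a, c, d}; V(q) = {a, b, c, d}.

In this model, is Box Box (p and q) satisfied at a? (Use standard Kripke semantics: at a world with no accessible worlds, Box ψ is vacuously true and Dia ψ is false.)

No

At a: Box Box (p and q) requires Box (p and q) at every successor {d}.
  Box (p and q) fails at d, so Box Box (p and q) is false at a.
    At d: Box (p and q) requires p and q at every successor {a, e}.
      p and q fails at e, so Box (p and q) is false at d.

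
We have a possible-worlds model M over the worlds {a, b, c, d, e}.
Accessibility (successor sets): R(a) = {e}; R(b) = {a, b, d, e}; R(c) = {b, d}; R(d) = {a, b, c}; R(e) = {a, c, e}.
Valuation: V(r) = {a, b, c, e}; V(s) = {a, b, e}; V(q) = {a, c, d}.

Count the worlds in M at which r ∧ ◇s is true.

Let φ = r ∧ ◇s. Evaluate φ at each world:
  a (successors {e}): φ is true.
  b (successors {a, b, d, e}): φ is true.
  c (successors {b, d}): φ is true.
  d (successors {a, b, c}): φ is false.
  e (successors {a, c, e}): φ is true.
For instance, at c:
  At c: r is true, ◇s is true, so r ∧ ◇s is true.
    At c: ◇s requires s at some successor in {b, d}.
      s holds at b, so ◇s is true at c.
Satisfying worlds: {a, b, c, e}

4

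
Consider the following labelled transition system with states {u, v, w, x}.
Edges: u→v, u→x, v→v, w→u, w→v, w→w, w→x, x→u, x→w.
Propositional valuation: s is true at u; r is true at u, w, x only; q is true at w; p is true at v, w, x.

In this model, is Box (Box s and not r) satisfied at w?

At w: Box (Box s and not r) requires Box s and not r at every successor {u, v, w, x}.
  Box s and not r fails at u, so Box (Box s and not r) is false at w.
    At u: Box s is false, not r is false, so Box s and not r is false.
      At u: Box s requires s at every successor {v, x}.
        s fails at v, so Box s is false at u.

No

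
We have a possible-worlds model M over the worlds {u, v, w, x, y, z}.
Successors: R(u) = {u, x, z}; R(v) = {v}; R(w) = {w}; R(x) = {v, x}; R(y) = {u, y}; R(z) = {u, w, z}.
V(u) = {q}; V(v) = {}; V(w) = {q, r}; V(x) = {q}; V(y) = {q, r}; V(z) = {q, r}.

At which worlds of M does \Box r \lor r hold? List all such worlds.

w, y, z

Let φ = \Box r \lor r. Evaluate φ at each world:
  u (successors {u, x, z}): φ is false.
  v (successors {v}): φ is false.
  w (successors {w}): φ is true.
  x (successors {v, x}): φ is false.
  y (successors {u, y}): φ is true.
  z (successors {u, w, z}): φ is true.
For instance, at w:
  At w: \Box r is true, r is true, so \Box r \lor r is true.
    At w: \Box r requires r at every successor {w}.
      At w: r is true.
    So \Box r is true at w.
Satisfying worlds: {w, y, z}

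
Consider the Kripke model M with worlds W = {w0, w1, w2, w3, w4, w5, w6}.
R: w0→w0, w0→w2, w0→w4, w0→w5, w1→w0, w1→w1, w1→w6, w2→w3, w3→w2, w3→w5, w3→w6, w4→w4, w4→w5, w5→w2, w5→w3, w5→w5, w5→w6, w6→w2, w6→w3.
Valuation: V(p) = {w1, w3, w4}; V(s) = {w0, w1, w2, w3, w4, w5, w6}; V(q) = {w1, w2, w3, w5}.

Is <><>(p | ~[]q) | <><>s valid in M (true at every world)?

Yes

Let φ = <><>(p | ~[]q) | <><>s. Evaluate φ at each world:
  w0 (successors {w0, w2, w4, w5}): φ is true.
  w1 (successors {w0, w1, w6}): φ is true.
  w2 (successors {w3}): φ is true.
  w3 (successors {w2, w5, w6}): φ is true.
  w4 (successors {w4, w5}): φ is true.
  w5 (successors {w2, w3, w5, w6}): φ is true.
  w6 (successors {w2, w3}): φ is true.
For instance, at w5:
  At w5: <><>(p | ~[]q) is true, <><>s is true, so <><>(p | ~[]q) | <><>s is true.
    At w5: <><>(p | ~[]q) requires <>(p | ~[]q) at some successor in {w2, w3, w5, w6}.
      <>(p | ~[]q) holds at w2, so <><>(p | ~[]q) is true at w5.
    At w5: <><>s requires <>s at some successor in {w2, w3, w5, w6}.
      <>s holds at w2, so <><>s is true at w5.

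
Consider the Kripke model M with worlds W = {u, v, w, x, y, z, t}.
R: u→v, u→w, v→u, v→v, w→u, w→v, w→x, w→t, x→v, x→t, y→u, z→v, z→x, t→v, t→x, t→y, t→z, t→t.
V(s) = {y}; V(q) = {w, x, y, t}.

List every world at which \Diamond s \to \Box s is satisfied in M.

u, v, w, x, y, z

Let φ = \Diamond s \to \Box s. Evaluate φ at each world:
  u (successors {v, w}): φ is true.
  v (successors {u, v}): φ is true.
  w (successors {u, v, x, t}): φ is true.
  x (successors {v, t}): φ is true.
  y (successors {u}): φ is true.
  z (successors {v, x}): φ is true.
  t (successors {v, x, y, z, t}): φ is false.
For instance, at w:
  At w: \Diamond s is false, \Box s is false, so \Diamond s \to \Box s is true.
    At w: \Diamond s requires s at some successor in {u, v, x, t}.
      At u: s is false.
      At v: s is false.
      At x: s is false.
      At t: s is false.
    So \Diamond s is false at w.
    At w: \Box s requires s at every successor {u, v, x, t}.
      s fails at u, so \Box s is false at w.
Satisfying worlds: {u, v, w, x, y, z}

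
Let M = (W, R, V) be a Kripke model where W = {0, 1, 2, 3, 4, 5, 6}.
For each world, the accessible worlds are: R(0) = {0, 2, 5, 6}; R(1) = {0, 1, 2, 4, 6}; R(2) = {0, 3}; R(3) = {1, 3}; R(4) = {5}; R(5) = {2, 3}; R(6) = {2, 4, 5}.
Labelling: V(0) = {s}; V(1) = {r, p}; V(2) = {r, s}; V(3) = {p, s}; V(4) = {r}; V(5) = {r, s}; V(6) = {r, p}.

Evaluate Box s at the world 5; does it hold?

At 5: Box s requires s at every successor {2, 3}.
  At 2: s is true.
  At 3: s is true.
So Box s is true at 5.

Yes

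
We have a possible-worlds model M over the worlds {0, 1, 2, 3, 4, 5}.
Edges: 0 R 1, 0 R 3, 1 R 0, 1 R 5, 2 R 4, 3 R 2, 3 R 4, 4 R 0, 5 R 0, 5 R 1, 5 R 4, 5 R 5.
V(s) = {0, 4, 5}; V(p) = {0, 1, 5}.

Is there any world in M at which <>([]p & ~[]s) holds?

Let φ = <>([]p & ~[]s). Evaluate φ at each world:
  0 (successors {1, 3}): φ is false.
  1 (successors {0, 5}): φ is false.
  2 (successors {4}): φ is false.
  3 (successors {2, 4}): φ is false.
  4 (successors {0}): φ is false.
  5 (successors {0, 1, 4, 5}): φ is false.
For instance, at 5:
  At 5: <>([]p & ~[]s) requires []p & ~[]s at some successor in {0, 1, 4, 5}.
    At 0: []p & ~[]s is false.
    At 1: []p & ~[]s is false.
    At 4: []p & ~[]s is false.
    At 5: []p & ~[]s is false.
  So <>([]p & ~[]s) is false at 5.

No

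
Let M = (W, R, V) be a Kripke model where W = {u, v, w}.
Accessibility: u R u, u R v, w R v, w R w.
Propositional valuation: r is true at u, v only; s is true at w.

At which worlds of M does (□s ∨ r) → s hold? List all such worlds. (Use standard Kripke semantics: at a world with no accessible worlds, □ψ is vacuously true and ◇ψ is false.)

Let φ = (□s ∨ r) → s. Evaluate φ at each world:
  u (successors {u, v}): φ is false.
  v (successors ∅): φ is false.
  w (successors {v, w}): φ is true.
For instance, at w:
  At w: □s ∨ r is false, s is true, so (□s ∨ r) → s is true.
    At w: □s is false, r is false, so □s ∨ r is false.
      At w: □s requires s at every successor {v, w}.
        s fails at v, so □s is false at w.
Satisfying worlds: {w}

w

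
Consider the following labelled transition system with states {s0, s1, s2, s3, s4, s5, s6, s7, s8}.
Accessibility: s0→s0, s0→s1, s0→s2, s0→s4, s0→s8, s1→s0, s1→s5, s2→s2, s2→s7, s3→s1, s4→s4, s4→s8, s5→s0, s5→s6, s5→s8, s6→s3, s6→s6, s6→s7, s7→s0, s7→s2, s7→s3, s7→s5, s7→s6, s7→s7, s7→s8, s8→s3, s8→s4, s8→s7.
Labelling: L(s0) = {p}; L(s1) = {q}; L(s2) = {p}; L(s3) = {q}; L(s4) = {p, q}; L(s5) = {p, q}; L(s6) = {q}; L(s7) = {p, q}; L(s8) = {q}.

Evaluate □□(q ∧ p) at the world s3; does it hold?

No

At s3: □□(q ∧ p) requires □(q ∧ p) at every successor {s1}.
  □(q ∧ p) fails at s1, so □□(q ∧ p) is false at s3.
    At s1: □(q ∧ p) requires q ∧ p at every successor {s0, s5}.
      q ∧ p fails at s0, so □(q ∧ p) is false at s1.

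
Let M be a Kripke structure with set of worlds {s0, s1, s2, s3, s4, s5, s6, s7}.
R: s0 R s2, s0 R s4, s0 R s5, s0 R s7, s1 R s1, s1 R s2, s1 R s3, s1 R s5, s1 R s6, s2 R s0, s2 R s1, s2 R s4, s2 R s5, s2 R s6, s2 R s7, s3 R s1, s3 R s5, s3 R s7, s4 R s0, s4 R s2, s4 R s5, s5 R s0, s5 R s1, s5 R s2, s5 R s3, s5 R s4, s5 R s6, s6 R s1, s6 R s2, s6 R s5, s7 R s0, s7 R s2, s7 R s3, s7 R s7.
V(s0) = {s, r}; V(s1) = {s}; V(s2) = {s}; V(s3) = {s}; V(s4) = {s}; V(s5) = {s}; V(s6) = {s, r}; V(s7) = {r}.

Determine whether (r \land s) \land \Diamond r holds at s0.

At s0: r \land s is true, \Diamond r is true, so (r \land s) \land \Diamond r is true.
  At s0: \Diamond r requires r at some successor in {s2, s4, s5, s7}.
    r holds at s7, so \Diamond r is true at s0.

Yes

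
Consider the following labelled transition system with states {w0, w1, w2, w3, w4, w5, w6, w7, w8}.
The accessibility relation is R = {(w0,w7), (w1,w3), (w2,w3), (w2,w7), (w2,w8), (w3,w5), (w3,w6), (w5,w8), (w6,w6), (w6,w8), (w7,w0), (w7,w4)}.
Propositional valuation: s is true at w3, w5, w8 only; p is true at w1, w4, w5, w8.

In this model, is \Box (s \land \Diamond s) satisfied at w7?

At w7: \Box (s \land \Diamond s) requires s \land \Diamond s at every successor {w0, w4}.
  s \land \Diamond s fails at w0, so \Box (s \land \Diamond s) is false at w7.
    At w0: s is false, \Diamond s is false, so s \land \Diamond s is false.
      At w0: \Diamond s requires s at some successor in {w7}.
        At w7: s is false.
      So \Diamond s is false at w0.

No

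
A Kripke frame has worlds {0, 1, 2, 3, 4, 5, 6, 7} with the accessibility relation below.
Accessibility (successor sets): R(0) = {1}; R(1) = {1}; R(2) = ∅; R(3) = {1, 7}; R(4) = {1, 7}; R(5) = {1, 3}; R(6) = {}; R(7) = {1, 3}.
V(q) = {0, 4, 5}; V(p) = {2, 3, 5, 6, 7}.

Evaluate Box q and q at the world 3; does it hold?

Recall that Box ψ holds at a world iff ψ holds at every accessible world, and Dia ψ holds iff ψ holds at some accessible world.
At 3: Box q is false, q is false, so Box q and q is false.
  At 3: Box q requires q at every successor {1, 7}.
    q fails at 1, so Box q is false at 3.

No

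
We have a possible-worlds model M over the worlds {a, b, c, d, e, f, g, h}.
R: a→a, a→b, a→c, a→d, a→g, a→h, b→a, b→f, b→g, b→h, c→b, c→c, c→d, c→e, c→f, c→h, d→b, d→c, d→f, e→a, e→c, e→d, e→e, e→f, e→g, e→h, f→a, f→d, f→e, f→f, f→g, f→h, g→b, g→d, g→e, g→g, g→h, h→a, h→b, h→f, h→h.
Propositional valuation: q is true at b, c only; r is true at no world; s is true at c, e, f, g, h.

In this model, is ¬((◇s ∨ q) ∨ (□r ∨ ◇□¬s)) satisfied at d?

At d: (◇s ∨ q) ∨ (□r ∨ ◇□¬s) is true, so ¬((◇s ∨ q) ∨ (□r ∨ ◇□¬s)) is false.
  At d: ◇s ∨ q is true, □r ∨ ◇□¬s is false, so (◇s ∨ q) ∨ (□r ∨ ◇□¬s) is true.
    At d: ◇s is true, q is false, so ◇s ∨ q is true.
      At d: ◇s requires s at some successor in {b, c, f}.
        s holds at c, so ◇s is true at d.
    At d: □r is false, ◇□¬s is false, so □r ∨ ◇□¬s is false.
      At d: □r requires r at every successor {b, c, f}.
        r fails at b, so □r is false at d.
      At d: ◇□¬s requires □¬s at some successor in {b, c, f}.
        At b: □¬s is false.
        At c: □¬s is false.
        At f: □¬s is false.
      So ◇□¬s is false at d.

No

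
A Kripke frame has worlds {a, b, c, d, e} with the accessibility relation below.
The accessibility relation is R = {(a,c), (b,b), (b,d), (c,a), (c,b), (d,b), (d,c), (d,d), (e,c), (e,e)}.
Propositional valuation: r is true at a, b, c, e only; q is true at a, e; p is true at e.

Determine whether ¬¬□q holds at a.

No

At a: ¬□q is true, so ¬¬□q is false.
  At a: □q is false, so ¬□q is true.
    At a: □q requires q at every successor {c}.
      q fails at c, so □q is false at a.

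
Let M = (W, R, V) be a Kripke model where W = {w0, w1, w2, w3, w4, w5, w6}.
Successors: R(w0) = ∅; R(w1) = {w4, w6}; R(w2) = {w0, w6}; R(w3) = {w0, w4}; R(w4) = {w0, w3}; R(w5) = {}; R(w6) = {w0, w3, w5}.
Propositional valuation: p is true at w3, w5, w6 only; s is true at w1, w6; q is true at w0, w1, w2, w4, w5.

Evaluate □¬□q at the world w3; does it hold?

No

Recall that □ψ holds at a world iff ψ holds at every accessible world, and ◇ψ holds iff ψ holds at some accessible world.
At w3: □¬□q requires ¬□q at every successor {w0, w4}.
  ¬□q fails at w0, so □¬□q is false at w3.
    At w0: □q is true, so ¬□q is false.
      At w0: no accessible worlds, so □q holds vacuously.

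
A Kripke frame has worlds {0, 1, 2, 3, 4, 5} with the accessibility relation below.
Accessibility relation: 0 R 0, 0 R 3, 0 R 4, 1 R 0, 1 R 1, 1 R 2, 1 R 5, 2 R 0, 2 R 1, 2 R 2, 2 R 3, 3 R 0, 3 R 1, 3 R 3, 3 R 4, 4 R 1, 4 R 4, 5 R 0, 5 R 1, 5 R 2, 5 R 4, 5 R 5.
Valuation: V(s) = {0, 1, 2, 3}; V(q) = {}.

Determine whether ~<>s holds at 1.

At 1: <>s is true, so ~<>s is false.
  At 1: <>s requires s at some successor in {0, 1, 2, 5}.
    s holds at 0, so <>s is true at 1.

No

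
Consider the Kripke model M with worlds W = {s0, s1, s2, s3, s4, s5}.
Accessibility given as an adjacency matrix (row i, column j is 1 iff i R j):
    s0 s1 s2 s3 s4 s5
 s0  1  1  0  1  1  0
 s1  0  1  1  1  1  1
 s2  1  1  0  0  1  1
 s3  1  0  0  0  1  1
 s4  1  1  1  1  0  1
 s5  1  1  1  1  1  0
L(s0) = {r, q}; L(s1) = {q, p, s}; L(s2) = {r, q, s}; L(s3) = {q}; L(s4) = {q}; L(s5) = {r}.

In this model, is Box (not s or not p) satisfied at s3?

Yes

At s3: Box (not s or not p) requires not s or not p at every successor {s0, s4, s5}.
  At s0: not s or not p is true.
  At s4: not s or not p is true.
  At s5: not s or not p is true.
So Box (not s or not p) is true at s3.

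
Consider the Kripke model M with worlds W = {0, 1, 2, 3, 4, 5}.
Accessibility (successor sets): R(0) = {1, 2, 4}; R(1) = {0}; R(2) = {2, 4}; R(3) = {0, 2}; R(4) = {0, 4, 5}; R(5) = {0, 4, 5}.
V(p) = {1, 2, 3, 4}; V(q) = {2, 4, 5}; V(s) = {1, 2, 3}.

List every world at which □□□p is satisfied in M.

Let φ = □□□p. Evaluate φ at each world:
  0 (successors {1, 2, 4}): φ is false.
  1 (successors {0}): φ is false.
  2 (successors {2, 4}): φ is false.
  3 (successors {0, 2}): φ is false.
  4 (successors {0, 4, 5}): φ is false.
  5 (successors {0, 4, 5}): φ is false.
For instance, at 5:
  At 5: □□□p requires □□p at every successor {0, 4, 5}.
    □□p fails at 0, so □□□p is false at 5.
      At 0: □□p requires □p at every successor {1, 2, 4}.
        □p fails at 1, so □□p is false at 0.
Satisfying worlds: none.

none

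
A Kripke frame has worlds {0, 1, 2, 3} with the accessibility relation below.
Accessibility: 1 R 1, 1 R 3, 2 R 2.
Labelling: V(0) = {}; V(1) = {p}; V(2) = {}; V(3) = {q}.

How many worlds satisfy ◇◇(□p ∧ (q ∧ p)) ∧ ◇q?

0

Let φ = ◇◇(□p ∧ (q ∧ p)) ∧ ◇q. Evaluate φ at each world:
  0 (successors ∅): φ is false.
  1 (successors {1, 3}): φ is false.
  2 (successors {2}): φ is false.
  3 (successors ∅): φ is false.
For instance, at 1:
  At 1: ◇◇(□p ∧ (q ∧ p)) is false, ◇q is true, so ◇◇(□p ∧ (q ∧ p)) ∧ ◇q is false.
    At 1: ◇◇(□p ∧ (q ∧ p)) requires ◇(□p ∧ (q ∧ p)) at some successor in {1, 3}.
      At 1: ◇(□p ∧ (q ∧ p)) is false.
      At 3: ◇(□p ∧ (q ∧ p)) is false.
    So ◇◇(□p ∧ (q ∧ p)) is false at 1.
    At 1: ◇q requires q at some successor in {1, 3}.
      q holds at 3, so ◇q is true at 1.
Satisfying worlds: none.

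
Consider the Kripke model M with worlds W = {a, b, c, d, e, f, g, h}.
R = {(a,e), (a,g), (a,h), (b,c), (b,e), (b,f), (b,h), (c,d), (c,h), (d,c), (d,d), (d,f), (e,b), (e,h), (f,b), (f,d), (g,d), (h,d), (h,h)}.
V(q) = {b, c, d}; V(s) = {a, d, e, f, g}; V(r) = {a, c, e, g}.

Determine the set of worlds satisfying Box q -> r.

Recall that Box ψ holds at a world iff ψ holds at every accessible world, and Dia ψ holds iff ψ holds at some accessible world.
Let φ = Box q -> r. Evaluate φ at each world:
  a (successors {e, g, h}): φ is true.
  b (successors {c, e, f, h}): φ is true.
  c (successors {d, h}): φ is true.
  d (successors {c, d, f}): φ is true.
  e (successors {b, h}): φ is true.
  f (successors {b, d}): φ is false.
  g (successors {d}): φ is true.
  h (successors {d, h}): φ is true.
For instance, at e:
  At e: Box q is false, r is true, so Box q -> r is true.
    At e: Box q requires q at every successor {b, h}.
      q fails at h, so Box q is false at e.
Satisfying worlds: {a, b, c, d, e, g, h}

a, b, c, d, e, g, h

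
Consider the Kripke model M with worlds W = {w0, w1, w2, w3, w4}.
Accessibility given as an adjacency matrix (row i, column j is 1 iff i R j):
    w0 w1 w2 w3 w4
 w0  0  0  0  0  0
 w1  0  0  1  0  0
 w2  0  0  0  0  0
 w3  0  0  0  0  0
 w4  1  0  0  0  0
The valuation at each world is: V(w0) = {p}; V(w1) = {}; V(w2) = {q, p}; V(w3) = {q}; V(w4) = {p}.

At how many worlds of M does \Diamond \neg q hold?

Let φ = \Diamond \neg q. Evaluate φ at each world:
  w0 (successors ∅): φ is false.
  w1 (successors {w2}): φ is false.
  w2 (successors ∅): φ is false.
  w3 (successors ∅): φ is false.
  w4 (successors {w0}): φ is true.
For instance, at w4:
  At w4: \Diamond \neg q requires \neg q at some successor in {w0}.
    \neg q holds at w0, so \Diamond \neg q is true at w4.
Satisfying worlds: {w4}

1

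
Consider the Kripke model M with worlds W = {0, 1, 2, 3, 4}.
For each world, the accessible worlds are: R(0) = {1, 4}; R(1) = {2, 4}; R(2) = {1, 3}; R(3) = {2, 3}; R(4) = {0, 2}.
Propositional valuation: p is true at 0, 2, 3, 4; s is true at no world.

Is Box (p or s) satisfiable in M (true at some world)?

Let φ = Box (p or s). Evaluate φ at each world:
  0 (successors {1, 4}): φ is false.
  1 (successors {2, 4}): φ is true.
  2 (successors {1, 3}): φ is false.
  3 (successors {2, 3}): φ is true.
  4 (successors {0, 2}): φ is true.
Detail at 1 (witness):
  At 1: Box (p or s) requires p or s at every successor {2, 4}.
    At 2: p or s is true.
    At 4: p or s is true.
  So Box (p or s) is true at 1.

Yes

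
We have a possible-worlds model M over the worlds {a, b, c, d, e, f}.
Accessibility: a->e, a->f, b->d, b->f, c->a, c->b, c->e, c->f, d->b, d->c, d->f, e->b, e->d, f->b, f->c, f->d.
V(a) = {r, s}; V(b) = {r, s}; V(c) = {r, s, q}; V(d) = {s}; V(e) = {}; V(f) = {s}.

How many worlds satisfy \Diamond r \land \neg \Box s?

Recall that \Box ψ holds at a world iff ψ holds at every accessible world, and \Diamond ψ holds iff ψ holds at some accessible world.
Let φ = \Diamond r \land \neg \Box s. Evaluate φ at each world:
  a (successors {e, f}): φ is false.
  b (successors {d, f}): φ is false.
  c (successors {a, b, e, f}): φ is true.
  d (successors {b, c, f}): φ is false.
  e (successors {b, d}): φ is false.
  f (successors {b, c, d}): φ is false.
For instance, at b:
  At b: \Diamond r is false, \neg \Box s is false, so \Diamond r \land \neg \Box s is false.
    At b: \Diamond r requires r at some successor in {d, f}.
      At d: r is false.
      At f: r is false.
    So \Diamond r is false at b.
    At b: \Box s is true, so \neg \Box s is false.
      At b: \Box s requires s at every successor {d, f}.
        At d: s is true.
        At f: s is true.
      So \Box s is true at b.
Satisfying worlds: {c}

1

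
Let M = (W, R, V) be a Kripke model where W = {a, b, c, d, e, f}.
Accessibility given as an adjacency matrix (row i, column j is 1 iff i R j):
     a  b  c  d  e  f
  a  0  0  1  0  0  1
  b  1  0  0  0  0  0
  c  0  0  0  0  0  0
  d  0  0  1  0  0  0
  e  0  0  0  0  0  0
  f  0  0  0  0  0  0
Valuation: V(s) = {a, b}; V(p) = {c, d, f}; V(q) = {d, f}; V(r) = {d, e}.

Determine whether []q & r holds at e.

Yes

At e: []q is true, r is true, so []q & r is true.
  At e: no accessible worlds, so []q holds vacuously.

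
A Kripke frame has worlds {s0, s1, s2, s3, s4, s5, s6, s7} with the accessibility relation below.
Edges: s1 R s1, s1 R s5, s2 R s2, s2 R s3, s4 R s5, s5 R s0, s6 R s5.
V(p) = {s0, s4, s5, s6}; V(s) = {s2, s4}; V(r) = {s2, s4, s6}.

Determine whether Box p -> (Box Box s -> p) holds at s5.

At s5: Box p is true, Box Box s -> p is true, so Box p -> (Box Box s -> p) is true.
  At s5: Box p requires p at every successor {s0}.
    At s0: p is true.
  So Box p is true at s5.
  At s5: Box Box s is true, p is true, so Box Box s -> p is true.
    At s5: Box Box s requires Box s at every successor {s0}.
      At s0: Box s is true.
    So Box Box s is true at s5.

Yes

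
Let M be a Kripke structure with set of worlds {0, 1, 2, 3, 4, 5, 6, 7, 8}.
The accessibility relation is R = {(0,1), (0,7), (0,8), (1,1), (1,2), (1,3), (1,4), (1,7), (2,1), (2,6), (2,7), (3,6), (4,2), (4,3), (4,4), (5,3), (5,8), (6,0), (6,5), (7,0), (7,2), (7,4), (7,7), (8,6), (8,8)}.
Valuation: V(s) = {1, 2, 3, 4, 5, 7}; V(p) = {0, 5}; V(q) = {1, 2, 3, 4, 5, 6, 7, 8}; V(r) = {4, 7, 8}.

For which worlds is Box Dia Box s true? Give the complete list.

Let φ = Box Dia Box s. Evaluate φ at each world:
  0 (successors {1, 7, 8}): φ is false.
  1 (successors {1, 2, 3, 4, 7}): φ is false.
  2 (successors {1, 6, 7}): φ is false.
  3 (successors {6}): φ is false.
  4 (successors {2, 3, 4}): φ is false.
  5 (successors {3, 8}): φ is false.
  6 (successors {0, 5}): φ is false.
  7 (successors {0, 2, 4, 7}): φ is true.
  8 (successors {6, 8}): φ is false.
For instance, at 1:
  At 1: Box Dia Box s requires Dia Box s at every successor {1, 2, 3, 4, 7}.
    Dia Box s fails at 3, so Box Dia Box s is false at 1.
      At 3: Dia Box s requires Box s at some successor in {6}.
        At 6: Box s is false.
      So Dia Box s is false at 3.
Satisfying worlds: {7}

7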